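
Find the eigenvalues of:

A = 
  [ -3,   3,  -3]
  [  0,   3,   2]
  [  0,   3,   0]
Characteristic polynomial: det(λI - A) = λ³ - 15λ - 18
Testing integer divisors of the constant term: p(-3) = 0, so (λ + 3) is a factor:
p(λ) = (λ + 3)(λ² - 3λ - 6)
λ² - 3λ - 6 = 0  ⇒  λ = (3 ± √((-3)² - 4·(-6)))/2 = (3 ± √(33))/2
  = (3 + √33)/2,  (3 - √33)/2

λ = -3, (3 + √33)/2, (3 - √33)/2  (≈ -3, 4.372, -1.372)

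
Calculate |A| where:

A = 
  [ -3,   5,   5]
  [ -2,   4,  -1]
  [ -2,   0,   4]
Cofactor expansion along row 1:
det(A) = (-3)·((4)(4) - (-1)(0)) - (5)·((-2)(4) - (-1)(-2)) + (5)·((-2)(0) - (4)(-2))
  = (-3)(16) - (5)(-10) + (5)(8)
  = 42

det(A) = 42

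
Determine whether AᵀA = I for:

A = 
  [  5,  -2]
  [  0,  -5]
No

AᵀA = 
  [ 25, -10]
  [-10,  29]
≠ I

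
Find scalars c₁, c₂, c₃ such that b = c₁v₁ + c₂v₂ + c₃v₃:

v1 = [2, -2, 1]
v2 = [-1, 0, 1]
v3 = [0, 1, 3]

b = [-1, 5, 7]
c1 = -1, c2 = -1, c3 = 3

b = -1·v1 + -1·v2 + 3·v3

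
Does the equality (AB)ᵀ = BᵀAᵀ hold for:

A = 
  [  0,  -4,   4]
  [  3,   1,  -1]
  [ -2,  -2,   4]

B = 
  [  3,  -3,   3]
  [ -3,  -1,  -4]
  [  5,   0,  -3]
Yes

(AB)ᵀ = 
  [ 32,   1,  20]
  [  4, -10,   8]
  [  4,   8, -10]

BᵀAᵀ = 
  [ 32,   1,  20]
  [  4, -10,   8]
  [  4,   8, -10]

Both sides are equal — this is the standard identity (AB)ᵀ = BᵀAᵀ, which holds for all A, B.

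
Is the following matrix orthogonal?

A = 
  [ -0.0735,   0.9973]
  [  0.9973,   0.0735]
Yes

AᵀA = 
  [  1,   0]
  [  0,   1]
≈ I (equal to I up to the 4-dp rounding of the entries)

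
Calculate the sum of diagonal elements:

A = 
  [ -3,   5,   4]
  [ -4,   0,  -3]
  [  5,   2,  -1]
-4

tr(A) = -3 + 0 + -1 = -4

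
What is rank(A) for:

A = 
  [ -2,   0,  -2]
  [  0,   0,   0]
Row reduce:
(no row operations needed)
REF = 
  [ -2,   0,  -2]
  [  0,   0,   0]
Pivot columns: 1 → 1 pivot.

rank(A) = 1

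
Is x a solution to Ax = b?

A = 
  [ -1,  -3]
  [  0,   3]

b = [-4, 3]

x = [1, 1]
Yes

Ax = [-4, 3] = b ✓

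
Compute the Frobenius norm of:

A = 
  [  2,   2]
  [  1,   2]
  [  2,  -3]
||A||_F = 5.099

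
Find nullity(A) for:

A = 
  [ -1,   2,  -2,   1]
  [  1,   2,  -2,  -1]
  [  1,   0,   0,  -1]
nullity(A) = 2

Row reduce:
R2 → R2 + (1)·R1
R3 → R3 + (1)·R1
R3 → R3 - (1/2)·R2
REF = 
  [ -1,   2,  -2,   1]
  [  0,   4,  -4,   0]
  [  0,   0,   0,   0]
Pivot columns: 1, 2 → 2 pivots.
rank(A) = 2, so nullity(A) = 4 - 2 = 2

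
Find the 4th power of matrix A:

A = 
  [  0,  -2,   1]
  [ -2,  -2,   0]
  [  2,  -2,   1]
A^4 = 
  [ 50,  26,   5]
  [ 44,  76, -18]
  [ 46, -10,  19]

A² = A·A:
A²[1,1] = (0)(0) + (-2)(-2) + (1)(2) = 6
A²[1,2] = (0)(-2) + (-2)(-2) + (1)(-2) = 2
A²[1,3] = (0)(1) + (-2)(0) + (1)(1) = 1
A²[2,1] = (-2)(0) + (-2)(-2) + (0)(2) = 4
A²[2,2] = (-2)(-2) + (-2)(-2) + (0)(-2) = 8
A²[2,3] = (-2)(1) + (-2)(0) + (0)(1) = -2
A²[3,1] = (2)(0) + (-2)(-2) + (1)(2) = 6
A²[3,2] = (2)(-2) + (-2)(-2) + (1)(-2) = -2
A²[3,3] = (2)(1) + (-2)(0) + (1)(1) = 3
A² = 
  [  6,   2,   1]
  [  4,   8,  -2]
  [  6,  -2,   3]

A^3 = A^2·A:
A^3[1,1] = (6)(0) + (2)(-2) + (1)(2) = -2
A^3[1,2] = (6)(-2) + (2)(-2) + (1)(-2) = -18
A^3[1,3] = (6)(1) + (2)(0) + (1)(1) = 7
A^3[2,1] = (4)(0) + (8)(-2) + (-2)(2) = -20
A^3[2,2] = (4)(-2) + (8)(-2) + (-2)(-2) = -20
A^3[2,3] = (4)(1) + (8)(0) + (-2)(1) = 2
A^3[3,1] = (6)(0) + (-2)(-2) + (3)(2) = 10
A^3[3,2] = (6)(-2) + (-2)(-2) + (3)(-2) = -14
A^3[3,3] = (6)(1) + (-2)(0) + (3)(1) = 9
A^3 = 
  [ -2, -18,   7]
  [-20, -20,   2]
  [ 10, -14,   9]

A^4 = A^3·A:
A^4[1,1] = (-2)(0) + (-18)(-2) + (7)(2) = 50
A^4[1,2] = (-2)(-2) + (-18)(-2) + (7)(-2) = 26
A^4[1,3] = (-2)(1) + (-18)(0) + (7)(1) = 5
A^4[2,1] = (-20)(0) + (-20)(-2) + (2)(2) = 44
A^4[2,2] = (-20)(-2) + (-20)(-2) + (2)(-2) = 76
A^4[2,3] = (-20)(1) + (-20)(0) + (2)(1) = -18
A^4[3,1] = (10)(0) + (-14)(-2) + (9)(2) = 46
A^4[3,2] = (10)(-2) + (-14)(-2) + (9)(-2) = -10
A^4[3,3] = (10)(1) + (-14)(0) + (9)(1) = 19
A^4 = 
  [ 50,  26,   5]
  [ 44,  76, -18]
  [ 46, -10,  19]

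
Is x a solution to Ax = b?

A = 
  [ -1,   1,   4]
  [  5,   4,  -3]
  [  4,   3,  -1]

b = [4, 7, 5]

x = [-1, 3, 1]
No

Ax = [8, 4, 4] ≠ b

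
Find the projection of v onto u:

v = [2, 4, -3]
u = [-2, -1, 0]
proj_u(v) = [16/5, 8/5, 0]

v·u = (2)(-2) + (4)(-1) + (-3)(0) = -8
u·u = (-2)² + (-1)² + (0)² = 5
proj_u(v) = (v·u / u·u) × u = (-8/5) × u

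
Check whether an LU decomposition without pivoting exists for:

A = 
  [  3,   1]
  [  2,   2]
Yes.
A[1,1] = 3 ≠ 0, so Gaussian elimination proceeds without a row swap: multiplier ℓ₂₁ = (2)/(3) = 2/3, and U[2,2] = 2 - (2/3)(1) = 4/3.
L = 
  [  1,   0]
  [2/3,   1]
U = 
  [  3,   1]
  [  0, 4/3]
Check row 2 of LU: [(2/3)(3), (2/3)(1) + (4/3)] = [2, 2] = row 2 of A ✓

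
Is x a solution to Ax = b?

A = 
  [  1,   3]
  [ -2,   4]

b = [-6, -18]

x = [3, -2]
No

Ax = [-3, -14] ≠ b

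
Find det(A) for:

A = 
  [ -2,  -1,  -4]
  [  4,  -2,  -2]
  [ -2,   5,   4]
Cofactor expansion along row 1:
det(A) = (-2)·((-2)(4) - (-2)(5)) - (-1)·((4)(4) - (-2)(-2)) + (-4)·((4)(5) - (-2)(-2))
  = (-2)(2) - (-1)(12) + (-4)(16)
  = -56

det(A) = -56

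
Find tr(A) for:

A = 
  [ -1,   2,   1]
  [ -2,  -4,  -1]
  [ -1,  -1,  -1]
-6

tr(A) = -1 + -4 + -1 = -6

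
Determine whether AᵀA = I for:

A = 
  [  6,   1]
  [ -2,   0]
No

AᵀA = 
  [ 40,   6]
  [  6,   1]
≠ I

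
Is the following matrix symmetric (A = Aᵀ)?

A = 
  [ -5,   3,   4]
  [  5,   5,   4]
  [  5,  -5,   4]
No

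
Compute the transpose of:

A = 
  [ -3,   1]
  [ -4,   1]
Aᵀ = 
  [ -3,  -4]
  [  1,   1]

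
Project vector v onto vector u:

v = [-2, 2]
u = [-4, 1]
v·u = (-2)(-4) + (2)(1) = 10
u·u = (-4)² + (1)² = 17
proj_u(v) = (v·u / u·u) × u = (10/17) × u

proj_u(v) = [-40/17, 10/17]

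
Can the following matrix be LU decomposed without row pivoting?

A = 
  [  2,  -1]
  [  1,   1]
Yes.
A[1,1] = 2 ≠ 0, so Gaussian elimination proceeds without a row swap: multiplier ℓ₂₁ = (1)/(2) = 1/2, and U[2,2] = 1 - (1/2)(-1) = 3/2.
L = 
  [  1,   0]
  [1/2,   1]
U = 
  [  2,  -1]
  [  0, 3/2]
Check row 2 of LU: [(1/2)(2), (1/2)(-1) + (3/2)] = [1, 1] = row 2 of A ✓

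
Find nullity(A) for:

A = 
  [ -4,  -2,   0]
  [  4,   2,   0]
nullity(A) = 2

Row reduce:
R2 → R2 + (1)·R1
REF = 
  [ -4,  -2,   0]
  [  0,   0,   0]
Pivot columns: 1 → 1 pivot.
rank(A) = 1, so nullity(A) = 3 - 1 = 2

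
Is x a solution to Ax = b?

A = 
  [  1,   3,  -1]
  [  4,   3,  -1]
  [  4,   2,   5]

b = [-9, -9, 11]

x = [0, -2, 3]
Yes

Ax = [-9, -9, 11] = b ✓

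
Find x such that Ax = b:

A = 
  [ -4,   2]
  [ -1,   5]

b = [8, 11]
Row reduce the augmented matrix [A|b]:
R2 → R2 - (1/4)·R1
REF = 
  [ -4,   2,   8]
  [  0, 9/2,   9]

Back-substitution:
x₂ = 9 / (9/2) = 2
x₁ = (8 - (2)(2)) / (-4) = -1

x = [-1, 2]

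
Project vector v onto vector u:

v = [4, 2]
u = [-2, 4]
v·u = (4)(-2) + (2)(4) = 0
u·u = (-2)² + (4)² = 20
proj_u(v) = (v·u / u·u) × u = (0/20) × u = (0) × u

proj_u(v) = [0, 0]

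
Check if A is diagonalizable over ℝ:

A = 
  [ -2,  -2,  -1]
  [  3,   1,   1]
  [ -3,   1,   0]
No

Characteristic polynomial: det(λI - A) = λ³ + λ² - 2
Testing integer divisors of the constant term: p(1) = 0, so (λ - 1) is a factor:
p(λ) = (λ - 1)(λ² + 2λ + 2)
λ² + 2λ + 2 = 0  ⇒  λ = (-2 ± √((2)² - 4·(2)))/2 = (-2 ± √(-4))/2
  = -1 + i,  -1 - i
Eigenvalues: 1, -1 + i, -1 - i  (≈ 1, -1 + 1i, -1 - 1i)
Has complex eigenvalues (not diagonalizable over ℝ).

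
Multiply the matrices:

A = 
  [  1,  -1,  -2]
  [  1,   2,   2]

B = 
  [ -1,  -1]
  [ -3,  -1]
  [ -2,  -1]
A is 2×3 and B is 3×2, so AB is 2×2. Each entry is (row of A)·(column of B):
AB[1,1] = (1)(-1) + (-1)(-3) + (-2)(-2) = 6
AB[1,2] = (1)(-1) + (-1)(-1) + (-2)(-1) = 2
AB[2,1] = (1)(-1) + (2)(-3) + (2)(-2) = -11
AB[2,2] = (1)(-1) + (2)(-1) + (2)(-1) = -5

AB = 
  [  6,   2]
  [-11,  -5]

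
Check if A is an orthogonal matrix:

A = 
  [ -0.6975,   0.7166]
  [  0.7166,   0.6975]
Yes

AᵀA = 
  [  1,   0]
  [  0,   1]
≈ I (equal to I up to the 4-dp rounding of the entries)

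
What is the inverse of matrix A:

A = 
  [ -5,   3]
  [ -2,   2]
det(A) = (-5)(2) - (3)(-2) = -4
For a 2×2 matrix, A⁻¹ = (1/det(A)) · [[d, -b], [-c, a]]
    = (-1/4) · [[2, -3], [2, -5]]

A⁻¹ = 
  [-1/2,  3/4]
  [-1/2,  5/4]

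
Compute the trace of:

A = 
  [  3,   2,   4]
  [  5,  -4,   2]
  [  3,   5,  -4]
-5

tr(A) = 3 + -4 + -4 = -5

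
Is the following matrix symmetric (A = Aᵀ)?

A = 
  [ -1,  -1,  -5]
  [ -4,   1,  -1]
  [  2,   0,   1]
No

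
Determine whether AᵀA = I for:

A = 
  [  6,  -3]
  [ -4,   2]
No

AᵀA = 
  [ 52, -26]
  [-26,  13]
≠ I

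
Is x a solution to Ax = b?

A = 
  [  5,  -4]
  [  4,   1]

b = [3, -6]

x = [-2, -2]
No

Ax = [-2, -10] ≠ b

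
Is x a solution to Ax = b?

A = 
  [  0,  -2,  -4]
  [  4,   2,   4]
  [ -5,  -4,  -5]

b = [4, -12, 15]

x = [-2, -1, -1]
No

Ax = [6, -14, 19] ≠ b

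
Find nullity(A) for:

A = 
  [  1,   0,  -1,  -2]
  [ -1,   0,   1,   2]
nullity(A) = 3

Row reduce:
R2 → R2 + (1)·R1
REF = 
  [  1,   0,  -1,  -2]
  [  0,   0,   0,   0]
Pivot columns: 1 → 1 pivot.
rank(A) = 1, so nullity(A) = 4 - 1 = 3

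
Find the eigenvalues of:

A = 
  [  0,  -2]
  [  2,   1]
tr(A) = 1, det(A) = 4
Characteristic polynomial: λ² - tr(A)λ + det(A) = λ² - λ + 4
λ² - λ + 4 = 0  ⇒  λ = (1 ± √((-1)² - 4·(4)))/2 = (1 ± √(-15))/2
  = (1 + i√15)/2,  (1 - i√15)/2

λ = (1 + i√15)/2, (1 - i√15)/2  (≈ 0.5 + 1.936i, 0.5 - 1.936i)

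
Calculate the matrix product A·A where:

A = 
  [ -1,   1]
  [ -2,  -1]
A² = A·A:
A²[1,1] = (-1)(-1) + (1)(-2) = -1
A²[1,2] = (-1)(1) + (1)(-1) = -2
A²[2,1] = (-2)(-1) + (-1)(-2) = 4
A²[2,2] = (-2)(1) + (-1)(-1) = -1
A² = 
  [ -1,  -2]
  [  4,  -1]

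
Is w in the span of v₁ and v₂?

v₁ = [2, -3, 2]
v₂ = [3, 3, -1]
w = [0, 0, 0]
Yes

Form the augmented matrix and row-reduce:
[v₁|v₂|w] = 
  [  2,   3,   0]
  [ -3,   3,   0]
  [  2,  -1,   0]
R2 → R2 + (3/2)·R1
R3 → R3 - (1)·R1
R3 → R3 + (8/15)·R2
REF = 
  [   2,    3,    0]
  [   0, 15/2,    0]
  [   0,    0,    0]

No row of the form [0 0 | nonzero], so the system is consistent. Back-substitution gives c₁ = 0, c₂ = 0: w = (0)·v₁ + (0)·v₂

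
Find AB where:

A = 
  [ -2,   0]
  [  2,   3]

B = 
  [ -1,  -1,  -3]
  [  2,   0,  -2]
A is 2×2 and B is 2×3, so AB is 2×3. Each entry is (row of A)·(column of B):
AB[1,1] = (-2)(-1) + (0)(2) = 2
AB[1,2] = (-2)(-1) + (0)(0) = 2
AB[1,3] = (-2)(-3) + (0)(-2) = 6
AB[2,1] = (2)(-1) + (3)(2) = 4
AB[2,2] = (2)(-1) + (3)(0) = -2
AB[2,3] = (2)(-3) + (3)(-2) = -12

AB = 
  [  2,   2,   6]
  [  4,  -2, -12]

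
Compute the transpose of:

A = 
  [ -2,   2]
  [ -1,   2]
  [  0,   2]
Aᵀ = 
  [ -2,  -1,   0]
  [  2,   2,   2]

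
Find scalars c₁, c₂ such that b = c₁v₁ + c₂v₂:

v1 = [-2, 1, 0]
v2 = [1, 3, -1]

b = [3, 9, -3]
c1 = 0, c2 = 3

b = 0·v1 + 3·v2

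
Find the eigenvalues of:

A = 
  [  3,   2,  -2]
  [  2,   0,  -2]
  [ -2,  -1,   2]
Characteristic polynomial: det(λI - A) = λ³ - 5λ² - 4λ + 2
Testing integer divisors of the constant term: p(-1) = 0, so (λ + 1) is a factor:
p(λ) = (λ + 1)(λ² - 6λ + 2)
λ² - 6λ + 2 = 0  ⇒  λ = (6 ± √((-6)² - 4·(2)))/2 = (6 ± √(28))/2
  = 3 + √7,  3 - √7

λ = -1, 3 + √7, 3 - √7  (≈ -1, 5.646, 0.3542)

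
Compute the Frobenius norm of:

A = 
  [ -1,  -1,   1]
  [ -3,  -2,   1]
||A||_F = 4.123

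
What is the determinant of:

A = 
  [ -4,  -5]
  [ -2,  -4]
6

For a 2×2 matrix, det = ad - bc = (-4)(-4) - (-5)(-2) = 6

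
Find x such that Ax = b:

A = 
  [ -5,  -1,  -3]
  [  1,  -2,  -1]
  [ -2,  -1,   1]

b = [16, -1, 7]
Row reduce the augmented matrix [A|b]:
R2 → R2 + (1/5)·R1
R3 → R3 - (2/5)·R1
R3 → R3 - (3/11)·R2
REF = 
  [   -5,    -1,    -3,    16]
  [    0, -11/5,  -8/5,  11/5]
  [    0,     0, 29/11,     0]

Back-substitution:
x₃ = 0 / (29/11) = 0
x₂ = (11/5 - (-8/5)(0)) / (-11/5) = -1
x₁ = (16 - (-1)(-1) - (-3)(0)) / (-5) = -3

x = [-3, -1, 0]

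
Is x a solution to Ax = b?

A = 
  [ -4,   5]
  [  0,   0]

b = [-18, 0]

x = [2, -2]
Yes

Ax = [-18, 0] = b ✓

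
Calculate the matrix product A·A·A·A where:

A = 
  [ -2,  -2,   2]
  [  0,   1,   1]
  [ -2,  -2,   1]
A^4 = 
  [ -4,   2,  16]
  [  6,   5,  -4]
  [-10,  -4,  17]

A² = A·A:
A²[1,1] = (-2)(-2) + (-2)(0) + (2)(-2) = 0
A²[1,2] = (-2)(-2) + (-2)(1) + (2)(-2) = -2
A²[1,3] = (-2)(2) + (-2)(1) + (2)(1) = -4
A²[2,1] = (0)(-2) + (1)(0) + (1)(-2) = -2
A²[2,2] = (0)(-2) + (1)(1) + (1)(-2) = -1
A²[2,3] = (0)(2) + (1)(1) + (1)(1) = 2
A²[3,1] = (-2)(-2) + (-2)(0) + (1)(-2) = 2
A²[3,2] = (-2)(-2) + (-2)(1) + (1)(-2) = 0
A²[3,3] = (-2)(2) + (-2)(1) + (1)(1) = -5
A² = 
  [  0,  -2,  -4]
  [ -2,  -1,   2]
  [  2,   0,  -5]

A^3 = A^2·A:
A^3[1,1] = (0)(-2) + (-2)(0) + (-4)(-2) = 8
A^3[1,2] = (0)(-2) + (-2)(1) + (-4)(-2) = 6
A^3[1,3] = (0)(2) + (-2)(1) + (-4)(1) = -6
A^3[2,1] = (-2)(-2) + (-1)(0) + (2)(-2) = 0
A^3[2,2] = (-2)(-2) + (-1)(1) + (2)(-2) = -1
A^3[2,3] = (-2)(2) + (-1)(1) + (2)(1) = -3
A^3[3,1] = (2)(-2) + (0)(0) + (-5)(-2) = 6
A^3[3,2] = (2)(-2) + (0)(1) + (-5)(-2) = 6
A^3[3,3] = (2)(2) + (0)(1) + (-5)(1) = -1
A^3 = 
  [  8,   6,  -6]
  [  0,  -1,  -3]
  [  6,   6,  -1]

A^4 = A^3·A:
A^4[1,1] = (8)(-2) + (6)(0) + (-6)(-2) = -4
A^4[1,2] = (8)(-2) + (6)(1) + (-6)(-2) = 2
A^4[1,3] = (8)(2) + (6)(1) + (-6)(1) = 16
A^4[2,1] = (0)(-2) + (-1)(0) + (-3)(-2) = 6
A^4[2,2] = (0)(-2) + (-1)(1) + (-3)(-2) = 5
A^4[2,3] = (0)(2) + (-1)(1) + (-3)(1) = -4
A^4[3,1] = (6)(-2) + (6)(0) + (-1)(-2) = -10
A^4[3,2] = (6)(-2) + (6)(1) + (-1)(-2) = -4
A^4[3,3] = (6)(2) + (6)(1) + (-1)(1) = 17
A^4 = 
  [ -4,   2,  16]
  [  6,   5,  -4]
  [-10,  -4,  17]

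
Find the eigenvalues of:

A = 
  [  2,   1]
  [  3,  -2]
tr(A) = 0, det(A) = -7
Characteristic polynomial: λ² - tr(A)λ + det(A) = λ² - 7
λ² - 7 = 0  ⇒  λ = (0 ± √((0)² - 4·(-7)))/2 = (0 ± √(28))/2
  = √7,  -√7

λ = √7, -√7  (≈ 2.646, -2.646)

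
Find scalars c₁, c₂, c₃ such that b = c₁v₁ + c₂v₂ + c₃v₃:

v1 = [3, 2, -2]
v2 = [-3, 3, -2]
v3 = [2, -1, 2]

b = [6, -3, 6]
c1 = 0, c2 = 0, c3 = 3

b = 0·v1 + 0·v2 + 3·v3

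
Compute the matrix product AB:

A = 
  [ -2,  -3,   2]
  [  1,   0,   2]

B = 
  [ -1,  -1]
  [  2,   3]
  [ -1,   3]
A is 2×3 and B is 3×2, so AB is 2×2. Each entry is (row of A)·(column of B):
AB[1,1] = (-2)(-1) + (-3)(2) + (2)(-1) = -6
AB[1,2] = (-2)(-1) + (-3)(3) + (2)(3) = -1
AB[2,1] = (1)(-1) + (0)(2) + (2)(-1) = -3
AB[2,2] = (1)(-1) + (0)(3) + (2)(3) = 5

AB = 
  [ -6,  -1]
  [ -3,   5]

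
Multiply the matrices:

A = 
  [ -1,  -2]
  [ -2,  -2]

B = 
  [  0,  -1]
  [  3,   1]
A is 2×2 and B is 2×2, so AB is 2×2. Each entry is (row of A)·(column of B):
AB[1,1] = (-1)(0) + (-2)(3) = -6
AB[1,2] = (-1)(-1) + (-2)(1) = -1
AB[2,1] = (-2)(0) + (-2)(3) = -6
AB[2,2] = (-2)(-1) + (-2)(1) = 0

AB = 
  [ -6,  -1]
  [ -6,   0]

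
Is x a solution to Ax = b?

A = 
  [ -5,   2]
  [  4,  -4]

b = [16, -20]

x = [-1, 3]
No

Ax = [11, -16] ≠ b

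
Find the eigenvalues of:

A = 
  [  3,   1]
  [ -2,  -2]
λ = (1 + √17)/2, (1 - √17)/2  (≈ 2.562, -1.562)

tr(A) = 1, det(A) = -4
Characteristic polynomial: λ² - tr(A)λ + det(A) = λ² - λ - 4
λ² - λ - 4 = 0  ⇒  λ = (1 ± √((-1)² - 4·(-4)))/2 = (1 ± √(17))/2
  = (1 + √17)/2,  (1 - √17)/2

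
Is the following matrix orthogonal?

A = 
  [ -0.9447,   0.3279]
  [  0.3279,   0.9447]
Yes

AᵀA = 
  [  1,   0]
  [  0,   1]
≈ I (equal to I up to the 4-dp rounding of the entries)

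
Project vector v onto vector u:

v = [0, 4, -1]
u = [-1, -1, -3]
proj_u(v) = [1/11, 1/11, 3/11]

v·u = (0)(-1) + (4)(-1) + (-1)(-3) = -1
u·u = (-1)² + (-1)² + (-3)² = 11
proj_u(v) = (v·u / u·u) × u = (-1/11) × u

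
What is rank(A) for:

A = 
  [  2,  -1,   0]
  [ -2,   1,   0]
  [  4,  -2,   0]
rank(A) = 1

Row reduce:
R2 → R2 + (1)·R1
R3 → R3 - (2)·R1
REF = 
  [  2,  -1,   0]
  [  0,   0,   0]
  [  0,   0,   0]
Pivot columns: 1 → 1 pivot.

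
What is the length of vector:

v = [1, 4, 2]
4.583

||v||₂ = √((1)² + (4)² + (2)²) = √21 = 4.583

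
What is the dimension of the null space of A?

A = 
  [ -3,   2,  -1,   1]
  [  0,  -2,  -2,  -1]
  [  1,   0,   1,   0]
nullity(A) = 2

Row reduce:
R3 → R3 + (1/3)·R1
R3 → R3 + (1/3)·R2
REF = 
  [ -3,   2,  -1,   1]
  [  0,  -2,  -2,  -1]
  [  0,   0,   0,   0]
Pivot columns: 1, 2 → 2 pivots.
rank(A) = 2, so nullity(A) = 4 - 2 = 2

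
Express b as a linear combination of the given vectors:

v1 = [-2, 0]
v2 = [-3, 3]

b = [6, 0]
c1 = -3, c2 = 0

b = -3·v1 + 0·v2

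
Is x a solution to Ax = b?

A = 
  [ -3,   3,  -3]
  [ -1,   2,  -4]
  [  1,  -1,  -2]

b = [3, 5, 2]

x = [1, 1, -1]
Yes

Ax = [3, 5, 2] = b ✓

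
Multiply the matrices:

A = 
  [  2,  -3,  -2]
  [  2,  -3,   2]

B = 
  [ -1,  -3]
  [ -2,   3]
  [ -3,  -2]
A is 2×3 and B is 3×2, so AB is 2×2. Each entry is (row of A)·(column of B):
AB[1,1] = (2)(-1) + (-3)(-2) + (-2)(-3) = 10
AB[1,2] = (2)(-3) + (-3)(3) + (-2)(-2) = -11
AB[2,1] = (2)(-1) + (-3)(-2) + (2)(-3) = -2
AB[2,2] = (2)(-3) + (-3)(3) + (2)(-2) = -19

AB = 
  [ 10, -11]
  [ -2, -19]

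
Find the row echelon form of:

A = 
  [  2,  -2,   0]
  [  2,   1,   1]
Row operations:
R2 → R2 - (1)·R1

Resulting echelon form:
REF = 
  [  2,  -2,   0]
  [  0,   3,   1]

Rank = 2 (number of non-zero pivot rows).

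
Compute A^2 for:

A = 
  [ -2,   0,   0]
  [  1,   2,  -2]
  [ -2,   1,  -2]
A² = A·A:
A²[1,1] = (-2)(-2) + (0)(1) + (0)(-2) = 4
A²[1,2] = (-2)(0) + (0)(2) + (0)(1) = 0
A²[1,3] = (-2)(0) + (0)(-2) + (0)(-2) = 0
A²[2,1] = (1)(-2) + (2)(1) + (-2)(-2) = 4
A²[2,2] = (1)(0) + (2)(2) + (-2)(1) = 2
A²[2,3] = (1)(0) + (2)(-2) + (-2)(-2) = 0
A²[3,1] = (-2)(-2) + (1)(1) + (-2)(-2) = 9
A²[3,2] = (-2)(0) + (1)(2) + (-2)(1) = 0
A²[3,3] = (-2)(0) + (1)(-2) + (-2)(-2) = 2
A² = 
  [  4,   0,   0]
  [  4,   2,   0]
  [  9,   0,   2]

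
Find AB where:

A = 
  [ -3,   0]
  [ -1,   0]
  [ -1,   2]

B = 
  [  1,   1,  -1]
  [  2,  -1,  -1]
AB = 
  [ -3,  -3,   3]
  [ -1,  -1,   1]
  [  3,  -3,  -1]

A is 3×2 and B is 2×3, so AB is 3×3. Each entry is (row of A)·(column of B):
AB[1,1] = (-3)(1) + (0)(2) = -3
AB[1,2] = (-3)(1) + (0)(-1) = -3
AB[1,3] = (-3)(-1) + (0)(-1) = 3
AB[2,1] = (-1)(1) + (0)(2) = -1
AB[2,2] = (-1)(1) + (0)(-1) = -1
AB[2,3] = (-1)(-1) + (0)(-1) = 1
AB[3,1] = (-1)(1) + (2)(2) = 3
AB[3,2] = (-1)(1) + (2)(-1) = -3
AB[3,3] = (-1)(-1) + (2)(-1) = -1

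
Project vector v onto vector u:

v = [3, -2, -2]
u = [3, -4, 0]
v·u = (3)(3) + (-2)(-4) + (-2)(0) = 17
u·u = (3)² + (-4)² + (0)² = 25
proj_u(v) = (v·u / u·u) × u = (17/25) × u

proj_u(v) = [51/25, -68/25, 0]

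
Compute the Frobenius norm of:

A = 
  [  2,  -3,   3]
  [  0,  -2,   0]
||A||_F = 5.099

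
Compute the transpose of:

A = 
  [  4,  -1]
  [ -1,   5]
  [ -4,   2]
Aᵀ = 
  [  4,  -1,  -4]
  [ -1,   5,   2]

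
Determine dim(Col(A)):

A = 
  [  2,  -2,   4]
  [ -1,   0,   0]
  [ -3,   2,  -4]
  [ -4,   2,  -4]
Row reduce:
R2 → R2 + (1/2)·R1
R3 → R3 + (3/2)·R1
R4 → R4 + (2)·R1
R3 → R3 - (1)·R2
R4 → R4 - (2)·R2
REF = 
  [  2,  -2,   4]
  [  0,  -1,   2]
  [  0,   0,   0]
  [  0,   0,   0]
Pivot columns: 1, 2 → 2 pivots.
dim(Col(A)) = number of pivot columns = 2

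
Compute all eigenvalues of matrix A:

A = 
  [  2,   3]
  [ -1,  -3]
tr(A) = -1, det(A) = -3
Characteristic polynomial: λ² - tr(A)λ + det(A) = λ² + λ - 3
λ² + λ - 3 = 0  ⇒  λ = (-1 ± √((1)² - 4·(-3)))/2 = (-1 ± √(13))/2
  = (-1 + √13)/2,  (-1 - √13)/2

λ = (-1 + √13)/2, (-1 - √13)/2  (≈ 1.303, -2.303)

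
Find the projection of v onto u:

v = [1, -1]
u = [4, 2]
proj_u(v) = [2/5, 1/5]

v·u = (1)(4) + (-1)(2) = 2
u·u = (4)² + (2)² = 20
proj_u(v) = (v·u / u·u) × u = (2/20) × u = (1/10) × u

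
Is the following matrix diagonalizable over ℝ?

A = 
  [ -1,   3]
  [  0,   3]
Yes

tr(A) = 2, det(A) = -3
Characteristic polynomial: λ² - tr(A)λ + det(A) = λ² - 2λ - 3
λ² - 2λ - 3 = (λ + 1)(λ - 3)
Eigenvalues: 3, -1
λ=-1: alg. mult. = 1, geom. mult. = 2 - rank(A - (-1)I) = 2 - 1 = 1
λ=3: alg. mult. = 1, geom. mult. = 2 - rank(A - (3)I) = 2 - 1 = 1
Sum of geometric multiplicities equals n, so A has n independent eigenvectors.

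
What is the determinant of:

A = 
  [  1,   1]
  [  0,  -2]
For a 2×2 matrix, det = ad - bc = (1)(-2) - (1)(0) = -2

det(A) = -2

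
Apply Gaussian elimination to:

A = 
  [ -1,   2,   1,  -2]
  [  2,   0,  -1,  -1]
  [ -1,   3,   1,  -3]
Row operations:
R2 → R2 + (2)·R1
R3 → R3 - (1)·R1
R3 → R3 - (1/4)·R2

Resulting echelon form:
REF = 
  [  -1,    2,    1,   -2]
  [   0,    4,    1,   -5]
  [   0,    0, -1/4,  1/4]

Rank = 3 (number of non-zero pivot rows).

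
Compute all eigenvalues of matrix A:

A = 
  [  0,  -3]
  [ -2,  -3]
tr(A) = -3, det(A) = -6
Characteristic polynomial: λ² - tr(A)λ + det(A) = λ² + 3λ - 6
λ² + 3λ - 6 = 0  ⇒  λ = (-3 ± √((3)² - 4·(-6)))/2 = (-3 ± √(33))/2
  = (-3 + √33)/2,  (-3 - √33)/2

λ = (-3 + √33)/2, (-3 - √33)/2  (≈ 1.372, -4.372)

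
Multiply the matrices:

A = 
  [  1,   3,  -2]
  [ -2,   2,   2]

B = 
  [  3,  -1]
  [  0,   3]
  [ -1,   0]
AB = 
  [  5,   8]
  [ -8,   8]

A is 2×3 and B is 3×2, so AB is 2×2. Each entry is (row of A)·(column of B):
AB[1,1] = (1)(3) + (3)(0) + (-2)(-1) = 5
AB[1,2] = (1)(-1) + (3)(3) + (-2)(0) = 8
AB[2,1] = (-2)(3) + (2)(0) + (2)(-1) = -8
AB[2,2] = (-2)(-1) + (2)(3) + (2)(0) = 8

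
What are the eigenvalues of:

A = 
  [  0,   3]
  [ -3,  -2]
λ = -1 + 2i√2, -1 - 2i√2  (≈ -1 + 2.828i, -1 - 2.828i)

tr(A) = -2, det(A) = 9
Characteristic polynomial: λ² - tr(A)λ + det(A) = λ² + 2λ + 9
λ² + 2λ + 9 = 0  ⇒  λ = (-2 ± √((2)² - 4·(9)))/2 = (-2 ± √(-32))/2
  = -1 + 2i√2,  -1 - 2i√2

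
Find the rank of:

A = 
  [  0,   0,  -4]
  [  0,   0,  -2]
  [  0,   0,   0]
Row reduce:
R2 → R2 - (1/2)·R1
REF = 
  [  0,   0,  -4]
  [  0,   0,   0]
  [  0,   0,   0]
Pivot columns: 3 → 1 pivot.

rank(A) = 1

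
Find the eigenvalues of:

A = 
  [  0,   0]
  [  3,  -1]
λ = 0, -1

tr(A) = -1, det(A) = 0
Characteristic polynomial: λ² - tr(A)λ + det(A) = λ² + λ
λ² + λ = λ(λ + 1)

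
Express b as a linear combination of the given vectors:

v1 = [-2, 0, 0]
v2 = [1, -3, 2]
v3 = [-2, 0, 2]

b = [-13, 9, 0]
c1 = 2, c2 = -3, c3 = 3

b = 2·v1 + -3·v2 + 3·v3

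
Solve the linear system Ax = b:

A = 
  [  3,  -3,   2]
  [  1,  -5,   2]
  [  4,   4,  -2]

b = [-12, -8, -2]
x = [-2, 0, -3]

Row reduce the augmented matrix [A|b]:
R2 → R2 - (1/3)·R1
R3 → R3 - (4/3)·R1
R3 → R3 + (2)·R2
REF = 
  [  3,  -3,   2, -12]
  [  0,  -4, 4/3,  -4]
  [  0,   0,  -2,   6]

Back-substitution:
x₃ = 6 / (-2) = -3
x₂ = (-4 - (4/3)(-3)) / (-4) = 0
x₁ = (-12 - (-3)(0) - (2)(-3)) / 3 = -2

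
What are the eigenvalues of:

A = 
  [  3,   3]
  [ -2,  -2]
tr(A) = 1, det(A) = 0
Characteristic polynomial: λ² - tr(A)λ + det(A) = λ² - λ
λ² - λ = λ(λ - 1)

λ = 1, 0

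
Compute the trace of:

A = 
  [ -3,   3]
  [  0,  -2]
-5

tr(A) = -3 + -2 = -5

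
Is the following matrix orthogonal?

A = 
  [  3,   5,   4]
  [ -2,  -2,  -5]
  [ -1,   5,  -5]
No

AᵀA = 
  [ 14,  14,  27]
  [ 14,  54,   5]
  [ 27,   5,  66]
≠ I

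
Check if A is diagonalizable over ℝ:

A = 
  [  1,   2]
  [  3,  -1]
Yes

tr(A) = 0, det(A) = -7
Characteristic polynomial: λ² - tr(A)λ + det(A) = λ² - 7
λ² - 7 = 0  ⇒  λ = (0 ± √((0)² - 4·(-7)))/2 = (0 ± √(28))/2
  = √7,  -√7
Eigenvalues: √7, -√7  (≈ 2.646, -2.646)
The two irrational eigenvalues are distinct (simple), so each has alg. mult. = geom. mult. = 1.
Sum of geometric multiplicities equals n, so A has n independent eigenvectors.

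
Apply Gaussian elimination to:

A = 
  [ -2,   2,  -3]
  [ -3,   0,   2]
Row operations:
R2 → R2 - (3/2)·R1

Resulting echelon form:
REF = 
  [  -2,    2,   -3]
  [   0,   -3, 13/2]

Rank = 2 (number of non-zero pivot rows).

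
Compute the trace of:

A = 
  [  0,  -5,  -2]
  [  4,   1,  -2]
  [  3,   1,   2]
3

tr(A) = 0 + 1 + 2 = 3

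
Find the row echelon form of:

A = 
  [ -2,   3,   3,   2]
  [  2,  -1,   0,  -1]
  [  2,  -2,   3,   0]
Row operations:
R2 → R2 + (1)·R1
R3 → R3 + (1)·R1
R3 → R3 - (1/2)·R2

Resulting echelon form:
REF = 
  [ -2,   3,   3,   2]
  [  0,   2,   3,   1]
  [  0,   0, 9/2, 3/2]

Rank = 3 (number of non-zero pivot rows).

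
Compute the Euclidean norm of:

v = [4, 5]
6.403

||v||₂ = √((4)² + (5)²) = √41 = 6.403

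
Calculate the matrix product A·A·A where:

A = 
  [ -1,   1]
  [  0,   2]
A^3 = 
  [ -1,   3]
  [  0,   8]

A² = A·A:
A²[1,1] = (-1)(-1) + (1)(0) = 1
A²[1,2] = (-1)(1) + (1)(2) = 1
A²[2,1] = (0)(-1) + (2)(0) = 0
A²[2,2] = (0)(1) + (2)(2) = 4
A² = 
  [  1,   1]
  [  0,   4]

A^3 = A^2·A:
A^3[1,1] = (1)(-1) + (1)(0) = -1
A^3[1,2] = (1)(1) + (1)(2) = 3
A^3[2,1] = (0)(-1) + (4)(0) = 0
A^3[2,2] = (0)(1) + (4)(2) = 8
A^3 = 
  [ -1,   3]
  [  0,   8]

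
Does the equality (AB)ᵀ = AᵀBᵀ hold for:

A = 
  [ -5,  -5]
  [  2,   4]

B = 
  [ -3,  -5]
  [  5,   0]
No

(AB)ᵀ = 
  [-10,  14]
  [ 25, -10]

AᵀBᵀ = 
  [  5, -25]
  [ -5, -25]

The two matrices differ, so (AB)ᵀ ≠ AᵀBᵀ in general. The correct identity is (AB)ᵀ = BᵀAᵀ.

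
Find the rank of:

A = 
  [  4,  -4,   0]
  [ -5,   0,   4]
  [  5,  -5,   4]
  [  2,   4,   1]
Row reduce:
R2 → R2 + (5/4)·R1
R3 → R3 - (5/4)·R1
R4 → R4 - (1/2)·R1
R4 → R4 + (6/5)·R2
R4 → R4 - (29/20)·R3
REF = 
  [  4,  -4,   0]
  [  0,  -5,   4]
  [  0,   0,   4]
  [  0,   0,   0]
Pivot columns: 1, 2, 3 → 3 pivots.

rank(A) = 3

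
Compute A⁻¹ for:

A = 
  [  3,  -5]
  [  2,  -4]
det(A) = (3)(-4) - (-5)(2) = -2
For a 2×2 matrix, A⁻¹ = (1/det(A)) · [[d, -b], [-c, a]]
    = (-1/2) · [[-4, 5], [-2, 3]]

A⁻¹ = 
  [   2, -5/2]
  [   1, -3/2]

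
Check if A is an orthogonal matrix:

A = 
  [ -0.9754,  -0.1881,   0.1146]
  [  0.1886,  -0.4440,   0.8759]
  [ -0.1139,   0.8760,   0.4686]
Yes

AᵀA = 
  [  0.9999,   0,   0]
  [  0,   0.9999,   0]
  [  0,   0,   0.9999]
≈ I (equal to I up to the 4-dp rounding of the entries)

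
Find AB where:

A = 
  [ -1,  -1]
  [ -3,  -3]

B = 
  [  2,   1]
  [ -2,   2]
A is 2×2 and B is 2×2, so AB is 2×2. Each entry is (row of A)·(column of B):
AB[1,1] = (-1)(2) + (-1)(-2) = 0
AB[1,2] = (-1)(1) + (-1)(2) = -3
AB[2,1] = (-3)(2) + (-3)(-2) = 0
AB[2,2] = (-3)(1) + (-3)(2) = -9

AB = 
  [  0,  -3]
  [  0,  -9]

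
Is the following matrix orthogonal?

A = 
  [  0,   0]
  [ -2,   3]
No

AᵀA = 
  [  4,  -6]
  [ -6,   9]
≠ I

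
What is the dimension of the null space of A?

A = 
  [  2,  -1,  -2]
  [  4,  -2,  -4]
nullity(A) = 2

Row reduce:
R2 → R2 - (2)·R1
REF = 
  [  2,  -1,  -2]
  [  0,   0,   0]
Pivot columns: 1 → 1 pivot.
rank(A) = 1, so nullity(A) = 3 - 1 = 2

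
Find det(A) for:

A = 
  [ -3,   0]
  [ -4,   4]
For a 2×2 matrix, det = ad - bc = (-3)(4) - (0)(-4) = -12

det(A) = -12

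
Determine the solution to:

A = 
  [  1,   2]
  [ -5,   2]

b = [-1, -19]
Row reduce the augmented matrix [A|b]:
R2 → R2 + (5)·R1
REF = 
  [  1,   2,  -1]
  [  0,  12, -24]

Back-substitution:
x₂ = (-24) / 12 = -2
x₁ = (-1 - (2)(-2)) / 1 = 3

x = [3, -2]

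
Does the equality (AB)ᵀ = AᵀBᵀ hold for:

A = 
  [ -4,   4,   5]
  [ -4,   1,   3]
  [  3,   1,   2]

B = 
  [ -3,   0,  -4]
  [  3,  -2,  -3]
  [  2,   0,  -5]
No

(AB)ᵀ = 
  [ 34,  21,  -2]
  [ -8,  -2,  -2]
  [-21,  -2, -25]

AᵀBᵀ = 
  [  0, -13, -23]
  [-16,   7,   3]
  [-23,   3,   0]

The two matrices differ, so (AB)ᵀ ≠ AᵀBᵀ in general. The correct identity is (AB)ᵀ = BᵀAᵀ.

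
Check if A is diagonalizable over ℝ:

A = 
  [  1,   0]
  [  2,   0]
Yes

tr(A) = 1, det(A) = 0
Characteristic polynomial: λ² - tr(A)λ + det(A) = λ² - λ
λ² - λ = λ(λ - 1)
Eigenvalues: 1, 0
λ=0: alg. mult. = 1, geom. mult. = 2 - rank(A - (0)I) = 2 - 1 = 1
λ=1: alg. mult. = 1, geom. mult. = 2 - rank(A - (1)I) = 2 - 1 = 1
Sum of geometric multiplicities equals n, so A has n independent eigenvectors.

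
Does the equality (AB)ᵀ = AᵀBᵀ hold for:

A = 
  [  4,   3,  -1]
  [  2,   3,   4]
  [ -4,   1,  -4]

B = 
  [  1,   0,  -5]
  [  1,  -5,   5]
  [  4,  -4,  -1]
No

(AB)ᵀ = 
  [  3,  21, -19]
  [-11, -31,  11]
  [ -4,   1,  29]

AᵀBᵀ = 
  [ 24, -26,  12]
  [ -2,  -7,  -1]
  [ 19, -41, -16]

The two matrices differ, so (AB)ᵀ ≠ AᵀBᵀ in general. The correct identity is (AB)ᵀ = BᵀAᵀ.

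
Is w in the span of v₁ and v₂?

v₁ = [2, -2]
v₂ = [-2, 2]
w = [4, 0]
No

Form the augmented matrix and row-reduce:
[v₁|v₂|w] = 
  [  2,  -2,   4]
  [ -2,   2,   0]
R2 → R2 + (1)·R1
REF = 
  [  2,  -2,   4]
  [  0,   0,   4]

Row 2 reads [0 0 | 4], i.e. 0 = 4, so the system is inconsistent and w ∉ span{v₁, v₂}.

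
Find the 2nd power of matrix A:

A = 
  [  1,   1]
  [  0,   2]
A² = A·A:
A²[1,1] = (1)(1) + (1)(0) = 1
A²[1,2] = (1)(1) + (1)(2) = 3
A²[2,1] = (0)(1) + (2)(0) = 0
A²[2,2] = (0)(1) + (2)(2) = 4
A² = 
  [  1,   3]
  [  0,   4]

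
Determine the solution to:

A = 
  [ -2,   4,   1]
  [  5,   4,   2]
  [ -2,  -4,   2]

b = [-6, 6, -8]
x = [2, 0, -2]

Row reduce the augmented matrix [A|b]:
R2 → R2 + (5/2)·R1
R3 → R3 - (1)·R1
R3 → R3 + (4/7)·R2
REF = 
  [   -2,     4,     1,    -6]
  [    0,    14,   9/2,    -9]
  [    0,     0,  25/7, -50/7]

Back-substitution:
x₃ = (-50/7) / (25/7) = -2
x₂ = (-9 - (9/2)(-2)) / 14 = 0
x₁ = (-6 - (4)(0) - (1)(-2)) / (-2) = 2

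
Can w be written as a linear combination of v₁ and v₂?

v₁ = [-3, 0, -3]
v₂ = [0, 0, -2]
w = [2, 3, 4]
No

Form the augmented matrix and row-reduce:
[v₁|v₂|w] = 
  [ -3,   0,   2]
  [  0,   0,   3]
  [ -3,  -2,   4]
R3 → R3 - (1)·R1
Swap R2 ↔ R3
REF = 
  [ -3,   0,   2]
  [  0,  -2,   2]
  [  0,   0,   3]

Row 3 reads [0 0 | 3], i.e. 0 = 3, so the system is inconsistent and w ∉ span{v₁, v₂}.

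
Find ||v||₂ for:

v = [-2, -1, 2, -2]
3.606

||v||₂ = √((-2)² + (-1)² + (2)² + (-2)²) = √13 = 3.606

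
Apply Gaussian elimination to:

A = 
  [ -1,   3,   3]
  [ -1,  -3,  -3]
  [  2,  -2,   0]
Row operations:
R2 → R2 - (1)·R1
R3 → R3 + (2)·R1
R3 → R3 + (2/3)·R2

Resulting echelon form:
REF = 
  [ -1,   3,   3]
  [  0,  -6,  -6]
  [  0,   0,   2]

Rank = 3 (number of non-zero pivot rows).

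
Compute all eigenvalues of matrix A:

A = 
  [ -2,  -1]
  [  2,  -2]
tr(A) = -4, det(A) = 6
Characteristic polynomial: λ² - tr(A)λ + det(A) = λ² + 4λ + 6
λ² + 4λ + 6 = 0  ⇒  λ = (-4 ± √((4)² - 4·(6)))/2 = (-4 ± √(-8))/2
  = -2 + i√2,  -2 - i√2

λ = -2 + i√2, -2 - i√2  (≈ -2 + 1.414i, -2 - 1.414i)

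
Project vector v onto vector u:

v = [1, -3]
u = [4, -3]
proj_u(v) = [52/25, -39/25]

v·u = (1)(4) + (-3)(-3) = 13
u·u = (4)² + (-3)² = 25
proj_u(v) = (v·u / u·u) × u = (13/25) × u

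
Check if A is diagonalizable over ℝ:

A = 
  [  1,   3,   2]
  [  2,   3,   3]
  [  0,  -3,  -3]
No

Characteristic polynomial: det(λI - A) = λ³ - λ² - 6λ - 6
By the rational root theorem any rational root is an integer dividing 6; none of those is a root, so p(λ) has no rational roots and hence (being an irreducible cubic) no repeated roots.
Discriminant of the cubic: Δ = -744
Δ < 0 ⇒ one real eigenvalue and a complex-conjugate pair: λ ≈ 3.337, -1.168 + 0.6579i, -1.168 - 0.6579i
Has complex eigenvalues (not diagonalizable over ℝ).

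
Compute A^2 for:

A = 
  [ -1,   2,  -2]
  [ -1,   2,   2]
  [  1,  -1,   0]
A² = A·A:
A²[1,1] = (-1)(-1) + (2)(-1) + (-2)(1) = -3
A²[1,2] = (-1)(2) + (2)(2) + (-2)(-1) = 4
A²[1,3] = (-1)(-2) + (2)(2) + (-2)(0) = 6
A²[2,1] = (-1)(-1) + (2)(-1) + (2)(1) = 1
A²[2,2] = (-1)(2) + (2)(2) + (2)(-1) = 0
A²[2,3] = (-1)(-2) + (2)(2) + (2)(0) = 6
A²[3,1] = (1)(-1) + (-1)(-1) + (0)(1) = 0
A²[3,2] = (1)(2) + (-1)(2) + (0)(-1) = 0
A²[3,3] = (1)(-2) + (-1)(2) + (0)(0) = -4
A² = 
  [ -3,   4,   6]
  [  1,   0,   6]
  [  0,   0,  -4]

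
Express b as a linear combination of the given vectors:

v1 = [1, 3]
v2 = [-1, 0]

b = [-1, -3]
c1 = -1, c2 = 0

b = -1·v1 + 0·v2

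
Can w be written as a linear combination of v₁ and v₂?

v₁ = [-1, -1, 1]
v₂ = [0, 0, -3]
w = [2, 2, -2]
Yes

Form the augmented matrix and row-reduce:
[v₁|v₂|w] = 
  [ -1,   0,   2]
  [ -1,   0,   2]
  [  1,  -3,  -2]
R2 → R2 - (1)·R1
R3 → R3 + (1)·R1
Swap R2 ↔ R3
REF = 
  [ -1,   0,   2]
  [  0,  -3,   0]
  [  0,   0,   0]

No row of the form [0 0 | nonzero], so the system is consistent. Back-substitution gives c₁ = -2, c₂ = 0: w = (-2)·v₁ + (0)·v₂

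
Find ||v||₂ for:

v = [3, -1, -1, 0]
3.317

||v||₂ = √((3)² + (-1)² + (-1)² + (0)²) = √11 = 3.317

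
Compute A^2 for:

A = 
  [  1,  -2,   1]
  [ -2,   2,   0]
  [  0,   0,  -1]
A² = A·A:
A²[1,1] = (1)(1) + (-2)(-2) + (1)(0) = 5
A²[1,2] = (1)(-2) + (-2)(2) + (1)(0) = -6
A²[1,3] = (1)(1) + (-2)(0) + (1)(-1) = 0
A²[2,1] = (-2)(1) + (2)(-2) + (0)(0) = -6
A²[2,2] = (-2)(-2) + (2)(2) + (0)(0) = 8
A²[2,3] = (-2)(1) + (2)(0) + (0)(-1) = -2
A²[3,1] = (0)(1) + (0)(-2) + (-1)(0) = 0
A²[3,2] = (0)(-2) + (0)(2) + (-1)(0) = 0
A²[3,3] = (0)(1) + (0)(0) + (-1)(-1) = 1
A² = 
  [  5,  -6,   0]
  [ -6,   8,  -2]
  [  0,   0,   1]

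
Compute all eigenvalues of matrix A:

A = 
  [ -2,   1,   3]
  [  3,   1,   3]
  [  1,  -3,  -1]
λ = -4, 1 + 3i, 1 - 3i  (≈ -4, 1 + 3i, 1 - 3i)

Characteristic polynomial: det(λI - A) = λ³ + 2λ² + 2λ + 40
Testing integer divisors of the constant term: p(-4) = 0, so (λ + 4) is a factor:
p(λ) = (λ + 4)(λ² - 2λ + 10)
λ² - 2λ + 10 = 0  ⇒  λ = (2 ± √((-2)² - 4·(10)))/2 = (2 ± √(-36))/2
  = 1 + 3i,  1 - 3i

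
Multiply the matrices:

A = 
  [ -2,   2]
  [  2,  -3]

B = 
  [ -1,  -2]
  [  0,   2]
AB = 
  [  2,   8]
  [ -2, -10]

A is 2×2 and B is 2×2, so AB is 2×2. Each entry is (row of A)·(column of B):
AB[1,1] = (-2)(-1) + (2)(0) = 2
AB[1,2] = (-2)(-2) + (2)(2) = 8
AB[2,1] = (2)(-1) + (-3)(0) = -2
AB[2,2] = (2)(-2) + (-3)(2) = -10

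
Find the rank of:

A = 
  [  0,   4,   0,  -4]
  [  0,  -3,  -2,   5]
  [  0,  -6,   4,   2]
rank(A) = 2

Row reduce:
R2 → R2 + (3/4)·R1
R3 → R3 + (3/2)·R1
R3 → R3 + (2)·R2
REF = 
  [  0,   4,   0,  -4]
  [  0,   0,  -2,   2]
  [  0,   0,   0,   0]
Pivot columns: 2, 3 → 2 pivots.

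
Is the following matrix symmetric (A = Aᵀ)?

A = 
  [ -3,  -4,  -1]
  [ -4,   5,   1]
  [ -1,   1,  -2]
Yes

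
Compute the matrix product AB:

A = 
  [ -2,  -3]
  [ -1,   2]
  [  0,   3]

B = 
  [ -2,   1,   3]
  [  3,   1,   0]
AB = 
  [ -5,  -5,  -6]
  [  8,   1,  -3]
  [  9,   3,   0]

A is 3×2 and B is 2×3, so AB is 3×3. Each entry is (row of A)·(column of B):
AB[1,1] = (-2)(-2) + (-3)(3) = -5
AB[1,2] = (-2)(1) + (-3)(1) = -5
AB[1,3] = (-2)(3) + (-3)(0) = -6
AB[2,1] = (-1)(-2) + (2)(3) = 8
AB[2,2] = (-1)(1) + (2)(1) = 1
AB[2,3] = (-1)(3) + (2)(0) = -3
AB[3,1] = (0)(-2) + (3)(3) = 9
AB[3,2] = (0)(1) + (3)(1) = 3
AB[3,3] = (0)(3) + (3)(0) = 0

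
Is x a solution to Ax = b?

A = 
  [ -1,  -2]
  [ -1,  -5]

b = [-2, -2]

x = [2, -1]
No

Ax = [0, 3] ≠ b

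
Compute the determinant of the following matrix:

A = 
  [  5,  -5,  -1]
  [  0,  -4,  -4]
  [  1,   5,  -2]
Cofactor expansion along row 1:
det(A) = (5)·((-4)(-2) - (-4)(5)) - (-5)·((0)(-2) - (-4)(1)) + (-1)·((0)(5) - (-4)(1))
  = (5)(28) - (-5)(4) + (-1)(4)
  = 156

det(A) = 156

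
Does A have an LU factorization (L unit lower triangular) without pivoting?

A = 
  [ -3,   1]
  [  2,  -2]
Yes.
A[1,1] = -3 ≠ 0, so Gaussian elimination proceeds without a row swap: multiplier ℓ₂₁ = (2)/(-3) = -2/3, and U[2,2] = -2 - (-2/3)(1) = -4/3.
L = 
  [   1,    0]
  [-2/3,    1]
U = 
  [  -3,    1]
  [   0, -4/3]
Check row 2 of LU: [(-2/3)(-3), (-2/3)(1) + (-4/3)] = [2, -2] = row 2 of A ✓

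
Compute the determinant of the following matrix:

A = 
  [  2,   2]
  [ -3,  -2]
2

For a 2×2 matrix, det = ad - bc = (2)(-2) - (2)(-3) = 2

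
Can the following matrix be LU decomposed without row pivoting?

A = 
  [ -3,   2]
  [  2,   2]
Yes.
A[1,1] = -3 ≠ 0, so Gaussian elimination proceeds without a row swap: multiplier ℓ₂₁ = (2)/(-3) = -2/3, and U[2,2] = 2 - (-2/3)(2) = 10/3.
L = 
  [   1,    0]
  [-2/3,    1]
U = 
  [  -3,    2]
  [   0, 10/3]
Check row 2 of LU: [(-2/3)(-3), (-2/3)(2) + (10/3)] = [2, 2] = row 2 of A ✓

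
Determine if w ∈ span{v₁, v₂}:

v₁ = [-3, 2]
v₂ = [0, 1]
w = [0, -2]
Yes

Form the augmented matrix and row-reduce:
[v₁|v₂|w] = 
  [ -3,   0,   0]
  [  2,   1,  -2]
R2 → R2 + (2/3)·R1
REF = 
  [ -3,   0,   0]
  [  0,   1,  -2]

No row of the form [0 0 | nonzero], so the system is consistent. Back-substitution gives c₁ = 0, c₂ = -2: w = (0)·v₁ + (-2)·v₂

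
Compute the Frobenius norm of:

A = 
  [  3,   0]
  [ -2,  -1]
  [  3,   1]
||A||_F = 4.899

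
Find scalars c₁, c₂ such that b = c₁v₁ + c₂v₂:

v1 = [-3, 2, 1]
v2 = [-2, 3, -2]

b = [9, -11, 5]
c1 = -1, c2 = -3

b = -1·v1 + -3·v2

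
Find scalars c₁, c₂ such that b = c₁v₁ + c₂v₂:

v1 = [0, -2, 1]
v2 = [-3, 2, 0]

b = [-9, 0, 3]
c1 = 3, c2 = 3

b = 3·v1 + 3·v2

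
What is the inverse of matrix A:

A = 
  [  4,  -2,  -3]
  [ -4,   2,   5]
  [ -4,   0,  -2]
det(A) = (4)·((2)(-2) - (5)(0)) - (-2)·((-4)(-2) - (5)(-4)) + (-3)·((-4)(0) - (2)(-4))
  = (4)(-4) - (-2)(28) + (-3)(8)
  = 16
det(A) = 16 ≠ 0, so A is invertible.

Cofactors Cᵢⱼ = (-1)ⁱ⁺ʲ·Mᵢⱼ:
C = 
  [ -4, -28,   8]
  [ -4, -20,   8]
  [ -4,  -8,   0]

adj(A) = Cᵀ:
adj(A) = 
  [ -4,  -4,  -4]
  [-28, -20,  -8]
  [  8,   8,   0]

A⁻¹ = (1/16) · adj(A):
A⁻¹ = 
  [-1/4, -1/4, -1/4]
  [-7/4, -5/4, -1/2]
  [ 1/2,  1/2,    0]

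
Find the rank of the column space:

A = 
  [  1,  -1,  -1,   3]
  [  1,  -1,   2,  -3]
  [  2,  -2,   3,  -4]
dim(Col(A)) = 2

Row reduce:
R2 → R2 - (1)·R1
R3 → R3 - (2)·R1
R3 → R3 - (5/3)·R2
REF = 
  [  1,  -1,  -1,   3]
  [  0,   0,   3,  -6]
  [  0,   0,   0,   0]
Pivot columns: 1, 3 → 2 pivots.
dim(Col(A)) = number of pivot columns = 2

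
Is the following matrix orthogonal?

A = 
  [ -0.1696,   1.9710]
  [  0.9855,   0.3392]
No

AᵀA = 
  [  1,   0]
  [  0,   3.9999]
≠ I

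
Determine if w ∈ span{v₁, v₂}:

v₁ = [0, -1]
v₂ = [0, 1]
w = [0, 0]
Yes

Form the augmented matrix and row-reduce:
[v₁|v₂|w] = 
  [  0,   0,   0]
  [ -1,   1,   0]
Swap R1 ↔ R2
REF = 
  [ -1,   1,   0]
  [  0,   0,   0]

No row of the form [0 0 | nonzero], so the system is consistent. Back-substitution gives c₁ = 0, c₂ = 0: w = (0)·v₁ + (0)·v₂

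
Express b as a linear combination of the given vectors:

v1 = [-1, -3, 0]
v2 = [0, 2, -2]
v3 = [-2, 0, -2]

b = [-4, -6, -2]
c1 = 2, c2 = 0, c3 = 1

b = 2·v1 + 0·v2 + 1·v3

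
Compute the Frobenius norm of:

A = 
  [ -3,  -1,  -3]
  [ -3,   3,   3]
||A||_F = 6.782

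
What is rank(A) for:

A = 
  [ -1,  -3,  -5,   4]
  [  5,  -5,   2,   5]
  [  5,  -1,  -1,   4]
rank(A) = 3

Row reduce:
R2 → R2 + (5)·R1
R3 → R3 + (5)·R1
R3 → R3 - (4/5)·R2
REF = 
  [   -1,    -3,    -5,     4]
  [    0,   -20,   -23,    25]
  [    0,     0, -38/5,     4]
Pivot columns: 1, 2, 3 → 3 pivots.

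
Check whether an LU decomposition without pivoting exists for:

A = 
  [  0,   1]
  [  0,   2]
Yes.
The first column is zero, so A is already upper triangular: L = I, U = A.
L = 
  [  1,   0]
  [  0,   1]
U = 
  [  0,   1]
  [  0,   2]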